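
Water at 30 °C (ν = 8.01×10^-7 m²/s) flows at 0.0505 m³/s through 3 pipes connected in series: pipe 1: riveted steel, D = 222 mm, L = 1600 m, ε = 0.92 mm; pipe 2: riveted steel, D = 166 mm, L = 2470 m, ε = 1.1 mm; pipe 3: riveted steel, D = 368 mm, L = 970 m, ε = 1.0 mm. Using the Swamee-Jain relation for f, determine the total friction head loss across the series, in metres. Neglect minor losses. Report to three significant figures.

H ≈ 157 m

Pipe 1: V = 1.305 m/s, Re = 3.62×10^5, ε/D = 0.00414, f = 0.02914, h_1 = f(L/D)V²/2g = 18.22 m
Pipe 2: V = 2.333 m/s, Re = 4.84×10^5, ε/D = 0.00663, f = 0.03339, h_2 = f(L/D)V²/2g = 137.9 m
Pipe 3: V = 0.4748 m/s, Re = 2.18×10^5, ε/D = 0.00272, f = 0.02629, h_3 = f(L/D)V²/2g = 0.7961 m
Series → Q common, losses add: H = Σh = 156.9 m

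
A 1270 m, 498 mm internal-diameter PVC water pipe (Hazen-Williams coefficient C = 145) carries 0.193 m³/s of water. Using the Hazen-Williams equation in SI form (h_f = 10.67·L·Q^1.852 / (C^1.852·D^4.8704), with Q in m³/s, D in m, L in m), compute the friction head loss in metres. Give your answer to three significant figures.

h_f ≈ 1.91 m

h_f = 10.67·1270·0.193^1.852 / (145^1.852·0.498^4.8704) = 1.908 m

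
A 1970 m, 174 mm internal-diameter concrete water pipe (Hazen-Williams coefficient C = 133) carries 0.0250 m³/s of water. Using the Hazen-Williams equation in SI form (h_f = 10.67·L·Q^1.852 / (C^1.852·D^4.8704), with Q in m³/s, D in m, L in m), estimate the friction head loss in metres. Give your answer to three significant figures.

h_f = 10.67·1970·0.0250^1.852 / (133^1.852·0.174^4.8704) = 13.22 m

h_f ≈ 13.2 m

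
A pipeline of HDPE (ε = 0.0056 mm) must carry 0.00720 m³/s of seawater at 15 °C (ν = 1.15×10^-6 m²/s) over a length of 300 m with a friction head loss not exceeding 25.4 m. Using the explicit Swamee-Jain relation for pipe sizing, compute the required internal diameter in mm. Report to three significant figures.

D ≈ 62.4 mm

Swamee-Jain (Type III): D = 0.66·[ε^1.25·(LQ²/(gh_f))^4.75 + ν·Q^9.4·(L/(gh_f))^5.2]^0.04
LQ²/(gh_f) = 6.241×10^-5; L/(gh_f) = 1.204
Term 1 = ε^1.25·(…)^4.75 = 2.90×10^-27; Term 2 = ν·Q^9.4·(…)^5.2 = 2.18×10^-26
D = 0.66·(2.90×10^-27 + 2.18×10^-26)^0.04 = 0.06241 m = 62.4 mm
Check: V = 2.35 m/s, Re = 1.28×10^5, f = 0.01759, h_f = 23.9 m ≈ 25.4 m ✓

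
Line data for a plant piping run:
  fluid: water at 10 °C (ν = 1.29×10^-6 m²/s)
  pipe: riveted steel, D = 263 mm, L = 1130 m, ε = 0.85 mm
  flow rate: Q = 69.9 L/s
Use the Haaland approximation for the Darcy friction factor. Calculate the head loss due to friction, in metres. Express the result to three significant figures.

V = 4Q/(πD²) = 4·0.0699/(π·0.263²) = 1.287 m/s
Re = VD/ν = 1.287·0.263/1.29×10^-6 = 2.62×10^5 → turbulent
ε/D = 0.85/263 = 0.00323
Haaland: f = 0.02721
h_f = f(L/D)V²/(2g) = 0.02721·(1130/0.263)·1.287²/(2·9.81) = 9.866 m

h_f ≈ 9.87 m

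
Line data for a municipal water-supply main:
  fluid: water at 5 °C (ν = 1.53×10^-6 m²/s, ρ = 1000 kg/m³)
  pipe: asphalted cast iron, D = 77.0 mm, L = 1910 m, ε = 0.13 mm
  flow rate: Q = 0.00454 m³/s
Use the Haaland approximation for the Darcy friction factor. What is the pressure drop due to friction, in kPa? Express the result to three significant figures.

V = 4Q/(πD²) = 4·0.00454/(π·0.0770²) = 0.9750 m/s
Re = VD/ν = 0.9750·0.0770/1.53×10^-6 = 4.91×10^4 → turbulent
ε/D = 0.13/77.0 = 0.00169
Haaland: f = 0.02559
h_f = f(L/D)V²/(2g) = 0.02559·(1910/0.0770)·0.9750²/(2·9.81) = 30.75 m
Δp = ρg·h_f = 1000·9.81·30.75 = 301.6 kPa

Δp ≈ 302 kPa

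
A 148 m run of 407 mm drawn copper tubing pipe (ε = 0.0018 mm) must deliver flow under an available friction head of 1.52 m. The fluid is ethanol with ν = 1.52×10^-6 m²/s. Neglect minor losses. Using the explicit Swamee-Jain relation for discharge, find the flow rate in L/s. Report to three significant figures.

Swamee-Jain (Type II): Q = -0.965·√(gD⁵h_f/L)·ln[ε/(3.7D) + √(3.17ν²L/(gD³h_f))]
√(gD⁵h_f/L) = √(9.81·0.407⁵·1.52/148) = 0.03354
ε/(3.7D) = 1.20×10^-6; √(3.17ν²L/(gD³h_f)) = 3.28×10^-5
Q = -0.965·0.03354·ln(3.403×10^-5) = 0.3330 m³/s
Check: V = 2.56 m/s, Re = 6.85×10^5, f = 0.01247, h_f = 1.51 m ≈ 1.52 m ✓

Q ≈ 333 L/s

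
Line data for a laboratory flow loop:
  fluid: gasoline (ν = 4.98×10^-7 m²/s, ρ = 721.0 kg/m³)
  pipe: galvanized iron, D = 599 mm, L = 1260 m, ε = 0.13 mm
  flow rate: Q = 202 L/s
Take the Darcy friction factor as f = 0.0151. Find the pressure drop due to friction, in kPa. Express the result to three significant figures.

V = 4Q/(πD²) = 4·0.202/(π·0.599²) = 0.7168 m/s
h_f = f(L/D)V²/(2g) = 0.01510·(1260/0.599)·0.7168²/(2·9.81) = 0.8318 m
Δp = ρg·h_f = 721.0·9.81·0.8318 = 5.884 kPa

Δp ≈ 5.88 kPa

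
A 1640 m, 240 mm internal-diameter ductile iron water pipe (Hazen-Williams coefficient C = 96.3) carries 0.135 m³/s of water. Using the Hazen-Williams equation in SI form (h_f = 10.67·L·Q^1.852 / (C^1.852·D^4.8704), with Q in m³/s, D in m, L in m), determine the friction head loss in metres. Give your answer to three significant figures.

h_f ≈ 94.9 m

h_f = 10.67·1640·0.135^1.852 / (96.3^1.852·0.240^4.8704) = 94.91 m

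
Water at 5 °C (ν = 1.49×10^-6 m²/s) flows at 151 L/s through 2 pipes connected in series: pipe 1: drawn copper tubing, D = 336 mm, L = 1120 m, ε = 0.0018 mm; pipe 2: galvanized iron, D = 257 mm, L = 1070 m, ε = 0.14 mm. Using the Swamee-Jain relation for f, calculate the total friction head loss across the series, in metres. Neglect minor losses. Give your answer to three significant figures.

Pipe 1: V = 1.703 m/s, Re = 3.84×10^5, ε/D = 5.36×10^-6, f = 0.01380, h_1 = f(L/D)V²/2g = 6.802 m
Pipe 2: V = 2.911 m/s, Re = 5.02×10^5, ε/D = 5.45×10^-4, f = 0.01805, h_2 = f(L/D)V²/2g = 32.45 m
Series → Q common, losses add: H = Σh = 39.25 m

H ≈ 39.3 m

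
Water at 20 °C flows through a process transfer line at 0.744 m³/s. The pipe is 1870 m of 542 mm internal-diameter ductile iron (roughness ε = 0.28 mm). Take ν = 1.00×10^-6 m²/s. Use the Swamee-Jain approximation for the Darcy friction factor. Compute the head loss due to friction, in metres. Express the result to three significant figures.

V = 4Q/(πD²) = 4·0.744/(π·0.542²) = 3.225 m/s
Re = VD/ν = 3.225·0.542/1.00×10^-6 = 1.75×10^6 → turbulent
ε/D = 0.28/542 = 5.17×10^-4
Swamee-Jain: f = 0.01719
h_f = f(L/D)V²/(2g) = 0.01719·(1870/0.542)·3.225²/(2·9.81) = 31.43 m

h_f ≈ 31.4 m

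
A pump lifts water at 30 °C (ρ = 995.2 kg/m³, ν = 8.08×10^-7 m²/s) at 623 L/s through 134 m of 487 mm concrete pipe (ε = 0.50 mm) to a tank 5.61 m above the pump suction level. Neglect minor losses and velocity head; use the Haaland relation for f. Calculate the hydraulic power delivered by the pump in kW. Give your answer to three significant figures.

V = 4Q/(πD²) = 3.345 m/s; Re = 2.02×10^6; ε/D = 0.00103; f = 0.01993
h_f = f(L/D)V²/2g = 3.127 m
Total head H = z + h_f = 5.61 + 3.127 = 8.737 m
P_hyd = ρgQH = 995.2·9.81·0.623·8.737 = 53.14 kW

P_hyd ≈ 53.1 kW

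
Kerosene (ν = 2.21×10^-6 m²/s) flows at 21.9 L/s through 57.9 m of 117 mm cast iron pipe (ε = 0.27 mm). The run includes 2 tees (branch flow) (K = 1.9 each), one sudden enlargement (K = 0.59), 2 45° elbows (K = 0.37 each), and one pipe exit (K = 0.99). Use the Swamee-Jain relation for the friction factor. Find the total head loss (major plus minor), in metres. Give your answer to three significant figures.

H_L ≈ 4.02 m

V = 4Q/(πD²) = 2.037 m/s; V²/2g = 0.2115 m
Re = 1.08×10^5, ε/D = 0.00231 → f = 0.02601 (Swamee-Jain)
Major: h_f = f(L/D)·V²/2g = 0.02601·494.9·0.2115 = 2.722 m
Minor: ΣK = 6.12; h_m = ΣK·V²/2g = 1.294 m
Total H_L = 2.722 + 1.294 = 4.016 m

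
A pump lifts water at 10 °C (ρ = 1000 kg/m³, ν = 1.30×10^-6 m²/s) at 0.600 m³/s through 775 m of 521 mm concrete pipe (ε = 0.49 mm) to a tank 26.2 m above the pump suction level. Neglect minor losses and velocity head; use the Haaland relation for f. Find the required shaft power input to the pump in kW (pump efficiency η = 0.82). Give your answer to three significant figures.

V = 4Q/(πD²) = 2.814 m/s; Re = 1.13×10^6; ε/D = 9.40×10^-4; f = 0.01963
h_f = f(L/D)V²/2g = 11.79 m
Total head H = z + h_f = 26.2 + 11.79 = 37.99 m
P_hyd = ρgQH = 1000·9.81·0.600·37.99 = 223.6 kW
P_shaft = P_hyd/η = 223.6/0.82 = 272.7 kW

P_shaft ≈ 273 kW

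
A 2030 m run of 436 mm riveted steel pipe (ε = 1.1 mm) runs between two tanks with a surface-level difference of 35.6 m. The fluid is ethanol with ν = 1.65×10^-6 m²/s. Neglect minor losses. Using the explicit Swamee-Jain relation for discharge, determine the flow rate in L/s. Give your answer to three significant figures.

Swamee-Jain (Type II): Q = -0.965·√(gD⁵h_f/L)·ln[ε/(3.7D) + √(3.17ν²L/(gD³h_f))]
√(gD⁵h_f/L) = √(9.81·0.436⁵·35.6/2030) = 0.05206
ε/(3.7D) = 6.82×10^-4; √(3.17ν²L/(gD³h_f)) = 2.46×10^-5
Q = -0.965·0.05206·ln(7.065×10^-4) = 0.3645 m³/s
Check: V = 2.44 m/s, Re = 6.45×10^5, f = 0.02527, h_f = 35.7 m ≈ 35.6 m ✓

Q ≈ 365 L/s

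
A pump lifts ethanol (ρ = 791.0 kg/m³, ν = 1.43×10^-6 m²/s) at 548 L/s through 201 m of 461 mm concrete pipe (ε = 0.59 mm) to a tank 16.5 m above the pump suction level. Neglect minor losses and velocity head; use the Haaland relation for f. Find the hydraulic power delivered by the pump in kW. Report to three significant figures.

P_hyd ≈ 91.7 kW

V = 4Q/(πD²) = 3.283 m/s; Re = 1.06×10^6; ε/D = 0.00128; f = 0.02112
h_f = f(L/D)V²/2g = 5.060 m
Total head H = z + h_f = 16.5 + 5.060 = 21.56 m
P_hyd = ρgQH = 791.0·9.81·0.548·21.56 = 91.68 kW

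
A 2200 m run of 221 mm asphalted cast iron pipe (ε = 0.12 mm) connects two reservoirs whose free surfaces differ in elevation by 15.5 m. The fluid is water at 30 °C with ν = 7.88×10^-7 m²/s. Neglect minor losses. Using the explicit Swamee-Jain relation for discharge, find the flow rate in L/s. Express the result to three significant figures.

Q ≈ 49.7 L/s

Swamee-Jain (Type II): Q = -0.965·√(gD⁵h_f/L)·ln[ε/(3.7D) + √(3.17ν²L/(gD³h_f))]
√(gD⁵h_f/L) = √(9.81·0.221⁵·15.5/2200) = 0.006036
ε/(3.7D) = 1.47×10^-4; √(3.17ν²L/(gD³h_f)) = 5.14×10^-5
Q = -0.965·0.006036·ln(1.981×10^-4) = 0.04967 m³/s
Check: V = 1.29 m/s, Re = 3.63×10^5, f = 0.01835, h_f = 15.6 m ≈ 15.5 m ✓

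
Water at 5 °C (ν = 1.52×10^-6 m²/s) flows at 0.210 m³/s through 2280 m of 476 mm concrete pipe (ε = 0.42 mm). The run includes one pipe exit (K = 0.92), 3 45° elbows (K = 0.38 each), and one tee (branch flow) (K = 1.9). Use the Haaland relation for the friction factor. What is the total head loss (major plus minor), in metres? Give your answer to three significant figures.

H_L ≈ 7.03 m

V = 4Q/(πD²) = 1.180 m/s; V²/2g = 0.07098 m
Re = 3.70×10^5, ε/D = 8.82×10^-4 → f = 0.01985 (Haaland)
Major: h_f = f(L/D)·V²/2g = 0.01985·4790·0.07098 = 6.748 m
Minor: ΣK = 3.96; h_m = ΣK·V²/2g = 0.2811 m
Total H_L = 6.748 + 0.2811 = 7.029 m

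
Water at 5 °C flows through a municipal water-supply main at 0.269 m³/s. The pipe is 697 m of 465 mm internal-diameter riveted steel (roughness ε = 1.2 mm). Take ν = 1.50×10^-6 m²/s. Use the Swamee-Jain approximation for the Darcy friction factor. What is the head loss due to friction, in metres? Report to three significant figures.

h_f ≈ 4.89 m

V = 4Q/(πD²) = 4·0.269/(π·0.465²) = 1.584 m/s
Re = VD/ν = 1.584·0.465/1.50×10^-6 = 4.91×10^5 → turbulent
ε/D = 1.2/465 = 0.00258
Swamee-Jain: f = 0.02551
h_f = f(L/D)V²/(2g) = 0.02551·(697/0.465)·1.584²/(2·9.81) = 4.891 m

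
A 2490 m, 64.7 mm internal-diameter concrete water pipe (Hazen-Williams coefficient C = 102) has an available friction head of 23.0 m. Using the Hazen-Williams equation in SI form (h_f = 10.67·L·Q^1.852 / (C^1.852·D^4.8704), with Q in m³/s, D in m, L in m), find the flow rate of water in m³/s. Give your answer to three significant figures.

Rearranging: Q = [h_f·C^1.852·D^4.8704 / (10.67·L)]^(1/1.852)
Q = [23.0·102^1.852·0.0647^4.8704 / (10.67·2490)]^0.540 = 0.001690 m³/s

Q ≈ 0.00169 m³/s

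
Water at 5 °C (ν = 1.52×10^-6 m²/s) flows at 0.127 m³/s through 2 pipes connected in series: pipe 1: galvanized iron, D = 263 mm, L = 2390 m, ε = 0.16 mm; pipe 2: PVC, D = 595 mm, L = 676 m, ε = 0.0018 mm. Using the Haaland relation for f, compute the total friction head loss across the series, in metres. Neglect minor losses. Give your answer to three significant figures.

Pipe 1: V = 2.338 m/s, Re = 4.04×10^5, ε/D = 6.08×10^-4, f = 0.01839, h_1 = f(L/D)V²/2g = 46.56 m
Pipe 2: V = 0.4568 m/s, Re = 1.79×10^5, ε/D = 3.03×10^-6, f = 0.01586, h_2 = f(L/D)V²/2g = 0.1916 m
Series → Q common, losses add: H = Σh = 46.75 m

H ≈ 46.8 m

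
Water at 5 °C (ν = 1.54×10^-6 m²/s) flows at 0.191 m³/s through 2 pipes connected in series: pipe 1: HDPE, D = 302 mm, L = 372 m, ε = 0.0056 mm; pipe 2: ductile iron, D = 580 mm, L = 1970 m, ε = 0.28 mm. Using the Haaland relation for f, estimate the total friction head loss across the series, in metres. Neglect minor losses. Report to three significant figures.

Pipe 1: V = 2.666 m/s, Re = 5.23×10^5, ε/D = 1.85×10^-5, f = 0.01318, h_1 = f(L/D)V²/2g = 5.885 m
Pipe 2: V = 0.7229 m/s, Re = 2.72×10^5, ε/D = 4.83×10^-4, f = 0.01809, h_2 = f(L/D)V²/2g = 1.637 m
Series → Q common, losses add: H = Σh = 7.522 m

H ≈ 7.52 m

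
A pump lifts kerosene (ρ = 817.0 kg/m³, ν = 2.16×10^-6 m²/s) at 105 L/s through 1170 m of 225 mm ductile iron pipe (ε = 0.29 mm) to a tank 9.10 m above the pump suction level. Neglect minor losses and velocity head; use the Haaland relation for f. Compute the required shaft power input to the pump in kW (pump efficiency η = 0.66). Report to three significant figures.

V = 4Q/(πD²) = 2.641 m/s; Re = 2.75×10^5; ε/D = 0.00129; f = 0.02173
h_f = f(L/D)V²/2g = 40.16 m
Total head H = z + h_f = 9.10 + 40.16 = 49.26 m
P_hyd = ρgQH = 817.0·9.81·0.105·49.26 = 41.45 kW
P_shaft = P_hyd/η = 41.45/0.66 = 62.81 kW

P_shaft ≈ 62.8 kW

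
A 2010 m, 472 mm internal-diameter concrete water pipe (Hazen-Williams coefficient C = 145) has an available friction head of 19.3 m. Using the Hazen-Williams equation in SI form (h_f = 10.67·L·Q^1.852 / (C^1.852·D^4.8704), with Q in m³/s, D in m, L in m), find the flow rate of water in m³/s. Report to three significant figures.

Rearranging: Q = [h_f·C^1.852·D^4.8704 / (10.67·L)]^(1/1.852)
Q = [19.3·145^1.852·0.472^4.8704 / (10.67·2010)]^0.540 = 0.4563 m³/s

Q ≈ 0.456 m³/s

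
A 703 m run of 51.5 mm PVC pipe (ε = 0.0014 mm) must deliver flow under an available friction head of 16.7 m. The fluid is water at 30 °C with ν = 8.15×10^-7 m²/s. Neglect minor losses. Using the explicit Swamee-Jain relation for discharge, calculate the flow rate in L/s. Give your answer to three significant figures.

Swamee-Jain (Type II): Q = -0.965·√(gD⁵h_f/L)·ln[ε/(3.7D) + √(3.17ν²L/(gD³h_f))]
√(gD⁵h_f/L) = √(9.81·0.0515⁵·16.7/703) = 2.906×10^-4
ε/(3.7D) = 7.35×10^-6; √(3.17ν²L/(gD³h_f)) = 2.57×10^-4
Q = -0.965·2.906×10^-4·ln(2.645×10^-4) = 0.002310 m³/s
Check: V = 1.11 m/s, Re = 7.01×10^4, f = 0.01940, h_f = 16.6 m ≈ 16.7 m ✓

Q ≈ 2.31 L/s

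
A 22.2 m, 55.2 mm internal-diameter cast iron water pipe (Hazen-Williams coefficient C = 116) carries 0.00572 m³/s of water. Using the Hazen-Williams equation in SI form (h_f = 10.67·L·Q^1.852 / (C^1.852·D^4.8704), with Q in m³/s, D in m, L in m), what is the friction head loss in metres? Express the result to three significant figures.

h_f ≈ 3.35 m

h_f = 10.67·22.2·0.00572^1.852 / (116^1.852·0.0552^4.8704) = 3.350 m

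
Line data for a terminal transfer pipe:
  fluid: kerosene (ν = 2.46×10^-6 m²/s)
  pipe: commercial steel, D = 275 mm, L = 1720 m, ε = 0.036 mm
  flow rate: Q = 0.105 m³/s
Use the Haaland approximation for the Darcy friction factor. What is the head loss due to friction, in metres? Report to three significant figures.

h_f ≈ 16.4 m

V = 4Q/(πD²) = 4·0.105/(π·0.275²) = 1.768 m/s
Re = VD/ν = 1.768·0.275/2.46×10^-6 = 1.98×10^5 → turbulent
ε/D = 0.036/275 = 1.31×10^-4
Haaland: f = 0.01643
h_f = f(L/D)V²/(2g) = 0.01643·(1720/0.275)·1.768²/(2·9.81) = 16.37 m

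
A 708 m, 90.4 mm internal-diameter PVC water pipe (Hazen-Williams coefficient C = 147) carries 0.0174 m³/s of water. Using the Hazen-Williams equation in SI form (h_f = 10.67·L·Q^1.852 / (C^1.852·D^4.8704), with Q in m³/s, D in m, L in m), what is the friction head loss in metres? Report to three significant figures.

h_f ≈ 48.9 m

h_f = 10.67·708·0.0174^1.852 / (147^1.852·0.0904^4.8704) = 48.94 m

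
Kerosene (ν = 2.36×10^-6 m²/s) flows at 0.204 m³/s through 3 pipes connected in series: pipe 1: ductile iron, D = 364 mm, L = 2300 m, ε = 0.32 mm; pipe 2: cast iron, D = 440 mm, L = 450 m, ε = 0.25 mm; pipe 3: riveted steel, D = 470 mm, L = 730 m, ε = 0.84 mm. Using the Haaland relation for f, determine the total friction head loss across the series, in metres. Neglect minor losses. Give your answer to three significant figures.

Pipe 1: V = 1.960 m/s, Re = 3.02×10^5, ε/D = 8.79×10^-4, f = 0.01999, h_1 = f(L/D)V²/2g = 24.74 m
Pipe 2: V = 1.342 m/s, Re = 2.50×10^5, ε/D = 5.68×10^-4, f = 0.01868, h_2 = f(L/D)V²/2g = 1.752 m
Pipe 3: V = 1.176 m/s, Re = 2.34×10^5, ε/D = 0.00179, f = 0.02351, h_3 = f(L/D)V²/2g = 2.573 m
Series → Q common, losses add: H = Σh = 29.07 m

H ≈ 29.1 m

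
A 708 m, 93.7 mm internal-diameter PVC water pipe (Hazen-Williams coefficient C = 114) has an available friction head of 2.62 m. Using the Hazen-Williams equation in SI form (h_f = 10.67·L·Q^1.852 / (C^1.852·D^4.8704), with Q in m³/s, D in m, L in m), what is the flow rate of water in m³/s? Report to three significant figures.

Rearranging: Q = [h_f·C^1.852·D^4.8704 / (10.67·L)]^(1/1.852)
Q = [2.62·114^1.852·0.0937^4.8704 / (10.67·708)]^0.540 = 0.003052 m³/s

Q ≈ 0.00305 m³/s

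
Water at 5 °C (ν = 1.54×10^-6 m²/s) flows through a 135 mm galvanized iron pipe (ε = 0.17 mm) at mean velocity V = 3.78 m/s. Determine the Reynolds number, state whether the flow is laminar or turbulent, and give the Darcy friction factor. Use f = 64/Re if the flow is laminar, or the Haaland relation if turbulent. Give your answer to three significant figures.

Re ≈ 3.31×10^5; turbulent; f ≈ 0.0215

Re = VD/ν = 3.780·0.135/1.54×10^-6 = 3.31×10^5
Re > 4000 → turbulent; ε/D = 0.00126
Haaland: f = 0.02149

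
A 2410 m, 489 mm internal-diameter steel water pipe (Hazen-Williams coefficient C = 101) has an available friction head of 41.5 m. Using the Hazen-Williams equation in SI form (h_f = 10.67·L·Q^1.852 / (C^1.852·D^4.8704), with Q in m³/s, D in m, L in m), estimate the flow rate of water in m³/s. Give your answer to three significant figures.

Q ≈ 0.478 m³/s

Rearranging: Q = [h_f·C^1.852·D^4.8704 / (10.67·L)]^(1/1.852)
Q = [41.5·101^1.852·0.489^4.8704 / (10.67·2410)]^0.540 = 0.4782 m³/s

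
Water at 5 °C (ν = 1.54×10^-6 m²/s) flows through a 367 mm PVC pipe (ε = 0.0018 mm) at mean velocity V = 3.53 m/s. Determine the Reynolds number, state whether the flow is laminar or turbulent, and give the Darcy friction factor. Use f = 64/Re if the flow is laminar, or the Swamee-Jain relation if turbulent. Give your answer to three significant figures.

Re = VD/ν = 3.530·0.367/1.54×10^-6 = 8.41×10^5
Re > 4000 → turbulent; ε/D = 4.90×10^-6
Swamee-Jain: f = 0.01206

Re ≈ 8.41×10^5; turbulent; f ≈ 0.0121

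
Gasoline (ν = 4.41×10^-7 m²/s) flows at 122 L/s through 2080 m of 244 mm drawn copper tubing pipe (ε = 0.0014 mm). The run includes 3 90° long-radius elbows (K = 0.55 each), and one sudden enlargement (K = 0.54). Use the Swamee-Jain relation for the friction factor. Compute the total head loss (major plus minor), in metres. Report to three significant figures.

H_L ≈ 33.6 m

V = 4Q/(πD²) = 2.609 m/s; V²/2g = 0.3470 m
Re = 1.44×10^6, ε/D = 5.74×10^-6 → f = 0.01110 (Swamee-Jain)
Major: h_f = f(L/D)·V²/2g = 0.01110·8525·0.3470 = 32.84 m
Minor: ΣK = 2.19; h_m = ΣK·V²/2g = 0.7598 m
Total H_L = 32.84 + 0.7598 = 33.60 m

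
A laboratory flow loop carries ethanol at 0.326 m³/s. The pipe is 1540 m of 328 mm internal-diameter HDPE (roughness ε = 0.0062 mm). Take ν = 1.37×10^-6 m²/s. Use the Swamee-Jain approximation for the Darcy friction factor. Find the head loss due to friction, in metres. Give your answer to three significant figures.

h_f ≈ 43.4 m

V = 4Q/(πD²) = 4·0.326/(π·0.328²) = 3.858 m/s
Re = VD/ν = 3.858·0.328/1.37×10^-6 = 9.24×10^5 → turbulent
ε/D = 0.0062/328 = 1.89×10^-5
Swamee-Jain: f = 0.01219
h_f = f(L/D)V²/(2g) = 0.01219·(1540/0.328)·3.858²/(2·9.81) = 43.44 m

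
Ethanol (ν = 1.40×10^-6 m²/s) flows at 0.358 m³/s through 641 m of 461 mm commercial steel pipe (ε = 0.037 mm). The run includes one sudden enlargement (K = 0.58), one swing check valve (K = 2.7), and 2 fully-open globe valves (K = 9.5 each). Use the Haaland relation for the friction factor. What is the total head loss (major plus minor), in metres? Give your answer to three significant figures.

V = 4Q/(πD²) = 2.145 m/s; V²/2g = 0.2345 m
Re = 7.06×10^5, ε/D = 8.03×10^-5 → f = 0.01348 (Haaland)
Major: h_f = f(L/D)·V²/2g = 0.01348·1390·0.2345 = 4.396 m
Minor: ΣK = 22.3; h_m = ΣK·V²/2g = 5.224 m
Total H_L = 4.396 + 5.224 = 9.620 m

H_L ≈ 9.62 m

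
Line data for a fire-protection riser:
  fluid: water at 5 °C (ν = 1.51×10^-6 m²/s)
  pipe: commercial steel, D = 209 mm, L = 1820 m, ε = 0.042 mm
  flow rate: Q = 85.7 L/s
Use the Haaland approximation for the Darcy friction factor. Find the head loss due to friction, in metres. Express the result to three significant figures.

h_f ≈ 43.8 m

V = 4Q/(πD²) = 4·0.0857/(π·0.209²) = 2.498 m/s
Re = VD/ν = 2.498·0.209/1.51×10^-6 = 3.46×10^5 → turbulent
ε/D = 0.042/209 = 2.01×10^-4
Haaland: f = 0.01583
h_f = f(L/D)V²/(2g) = 0.01583·(1820/0.209)·2.498²/(2·9.81) = 43.84 m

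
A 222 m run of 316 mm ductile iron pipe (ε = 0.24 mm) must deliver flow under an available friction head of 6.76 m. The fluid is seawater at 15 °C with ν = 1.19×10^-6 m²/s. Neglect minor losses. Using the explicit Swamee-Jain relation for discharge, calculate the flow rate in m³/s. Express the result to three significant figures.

Swamee-Jain (Type II): Q = -0.965·√(gD⁵h_f/L)·ln[ε/(3.7D) + √(3.17ν²L/(gD³h_f))]
√(gD⁵h_f/L) = √(9.81·0.316⁵·6.76/222) = 0.03068
ε/(3.7D) = 2.05×10^-4; √(3.17ν²L/(gD³h_f)) = 2.18×10^-5
Q = -0.965·0.03068·ln(2.271×10^-4) = 0.2484 m³/s
Check: V = 3.17 m/s, Re = 8.41×10^5, f = 0.01892, h_f = 6.80 m ≈ 6.76 m ✓

Q ≈ 0.248 m³/s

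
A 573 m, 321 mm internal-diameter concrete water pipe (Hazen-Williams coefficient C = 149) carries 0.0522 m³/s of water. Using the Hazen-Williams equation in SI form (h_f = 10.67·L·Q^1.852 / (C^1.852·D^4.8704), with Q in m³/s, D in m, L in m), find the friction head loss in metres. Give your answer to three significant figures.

h_f = 10.67·573·0.0522^1.852 / (149^1.852·0.321^4.8704) = 0.6169 m

h_f ≈ 0.617 m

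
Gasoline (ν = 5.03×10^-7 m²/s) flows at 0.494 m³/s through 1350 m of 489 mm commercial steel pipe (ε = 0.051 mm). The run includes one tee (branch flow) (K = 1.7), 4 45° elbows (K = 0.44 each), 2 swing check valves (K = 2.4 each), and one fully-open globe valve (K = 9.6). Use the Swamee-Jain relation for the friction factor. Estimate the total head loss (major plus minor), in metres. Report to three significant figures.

H_L ≈ 18.8 m

V = 4Q/(πD²) = 2.630 m/s; V²/2g = 0.3526 m
Re = 2.56×10^6, ε/D = 1.04×10^-4 → f = 0.01280 (Swamee-Jain)
Major: h_f = f(L/D)·V²/2g = 0.01280·2761·0.3526 = 12.46 m
Minor: ΣK = 17.9; h_m = ΣK·V²/2g = 6.298 m
Total H_L = 12.46 + 6.298 = 18.76 m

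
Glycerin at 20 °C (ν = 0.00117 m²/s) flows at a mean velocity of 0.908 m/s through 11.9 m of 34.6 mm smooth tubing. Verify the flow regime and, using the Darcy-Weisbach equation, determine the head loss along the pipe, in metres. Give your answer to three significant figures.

Re = VD/ν = 0.908·0.03460/0.00117 = 26.9 → laminar (Re < 2300)
f = 64/Re = 2.383
h_f = f(L/D)V²/(2g) = 2.383·(11.9/0.03460)·0.908²/(2·9.81) = 34.45 m

h_f ≈ 34.4 m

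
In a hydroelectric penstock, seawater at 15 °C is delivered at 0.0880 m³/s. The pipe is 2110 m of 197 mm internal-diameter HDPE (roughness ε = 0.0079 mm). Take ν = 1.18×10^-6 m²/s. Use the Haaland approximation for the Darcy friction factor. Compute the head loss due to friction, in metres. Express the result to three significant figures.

h_f ≈ 62.0 m

V = 4Q/(πD²) = 4·0.0880/(π·0.197²) = 2.887 m/s
Re = VD/ν = 2.887·0.197/1.18×10^-6 = 4.82×10^5 → turbulent
ε/D = 0.0079/197 = 4.01×10^-5
Haaland: f = 0.01362
h_f = f(L/D)V²/(2g) = 0.01362·(2110/0.197)·2.887²/(2·9.81) = 62.00 m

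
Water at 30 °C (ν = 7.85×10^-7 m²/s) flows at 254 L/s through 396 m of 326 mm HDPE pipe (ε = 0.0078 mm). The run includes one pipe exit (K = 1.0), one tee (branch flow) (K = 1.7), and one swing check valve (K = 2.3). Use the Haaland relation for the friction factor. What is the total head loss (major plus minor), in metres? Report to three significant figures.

V = 4Q/(πD²) = 3.043 m/s; V²/2g = 0.4720 m
Re = 1.26×10^6, ε/D = 2.39×10^-5 → f = 0.01167 (Haaland)
Major: h_f = f(L/D)·V²/2g = 0.01167·1215·0.4720 = 6.690 m
Minor: ΣK = 5.00; h_m = ΣK·V²/2g = 2.360 m
Total H_L = 6.690 + 2.360 = 9.050 m

H_L ≈ 9.05 m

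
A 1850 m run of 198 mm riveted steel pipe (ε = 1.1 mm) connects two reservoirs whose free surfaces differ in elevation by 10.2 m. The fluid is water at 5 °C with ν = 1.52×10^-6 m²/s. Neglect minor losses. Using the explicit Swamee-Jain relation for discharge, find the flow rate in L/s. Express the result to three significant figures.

Swamee-Jain (Type II): Q = -0.965·√(gD⁵h_f/L)·ln[ε/(3.7D) + √(3.17ν²L/(gD³h_f))]
√(gD⁵h_f/L) = √(9.81·0.198⁵·10.2/1850) = 0.004057
ε/(3.7D) = 0.00150; √(3.17ν²L/(gD³h_f)) = 1.32×10^-4
Q = -0.965·0.004057·ln(0.001634) = 0.02512 m³/s
Check: V = 0.816 m/s, Re = 1.06×10^5, f = 0.03243, h_f = 10.3 m ≈ 10.2 m ✓

Q ≈ 25.1 L/s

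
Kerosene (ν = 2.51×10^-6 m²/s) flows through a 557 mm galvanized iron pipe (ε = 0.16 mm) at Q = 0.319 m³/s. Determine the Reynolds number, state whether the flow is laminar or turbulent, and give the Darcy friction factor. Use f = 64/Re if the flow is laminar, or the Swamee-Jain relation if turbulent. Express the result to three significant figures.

Re ≈ 2.91×10^5; turbulent; f ≈ 0.0170

V = 4Q/(πD²) = 1.309 m/s
Re = VD/ν = 1.309·0.557/2.51×10^-6 = 2.91×10^5
Re > 4000 → turbulent; ε/D = 2.87×10^-4
Swamee-Jain: f = 0.01702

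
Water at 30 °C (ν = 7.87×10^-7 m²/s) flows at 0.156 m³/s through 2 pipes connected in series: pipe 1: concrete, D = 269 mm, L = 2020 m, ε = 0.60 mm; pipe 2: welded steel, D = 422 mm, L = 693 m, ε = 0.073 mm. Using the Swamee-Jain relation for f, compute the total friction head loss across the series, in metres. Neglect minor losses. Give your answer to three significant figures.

H ≈ 71.8 m

Pipe 1: V = 2.745 m/s, Re = 9.38×10^5, ε/D = 0.00223, f = 0.02437, h_1 = f(L/D)V²/2g = 70.29 m
Pipe 2: V = 1.115 m/s, Re = 5.98×10^5, ε/D = 1.73×10^-4, f = 0.01501, h_2 = f(L/D)V²/2g = 1.563 m
Series → Q common, losses add: H = Σh = 71.85 m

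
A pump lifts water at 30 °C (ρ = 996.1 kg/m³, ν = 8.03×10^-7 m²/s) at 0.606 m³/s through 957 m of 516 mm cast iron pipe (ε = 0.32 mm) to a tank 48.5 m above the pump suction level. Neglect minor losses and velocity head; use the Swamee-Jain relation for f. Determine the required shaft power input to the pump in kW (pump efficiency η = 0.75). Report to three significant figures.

V = 4Q/(πD²) = 2.898 m/s; Re = 1.86×10^6; ε/D = 6.20×10^-4; f = 0.01784
h_f = f(L/D)V²/2g = 14.16 m
Total head H = z + h_f = 48.5 + 14.16 = 62.66 m
P_hyd = ρgQH = 996.1·9.81·0.606·62.66 = 371.1 kW
P_shaft = P_hyd/η = 371.1/0.75 = 494.8 kW

P_shaft ≈ 495 kW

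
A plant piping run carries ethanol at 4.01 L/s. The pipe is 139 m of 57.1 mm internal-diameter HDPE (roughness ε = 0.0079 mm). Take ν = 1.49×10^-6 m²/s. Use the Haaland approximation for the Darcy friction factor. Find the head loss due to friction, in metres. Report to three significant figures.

V = 4Q/(πD²) = 4·0.00401/(π·0.0571²) = 1.566 m/s
Re = VD/ν = 1.566·0.0571/1.49×10^-6 = 6.00×10^4 → turbulent
ε/D = 0.0079/57.1 = 1.38×10^-4
Haaland: f = 0.02034
h_f = f(L/D)V²/(2g) = 0.02034·(139/0.0571)·1.566²/(2·9.81) = 6.188 m

h_f ≈ 6.19 m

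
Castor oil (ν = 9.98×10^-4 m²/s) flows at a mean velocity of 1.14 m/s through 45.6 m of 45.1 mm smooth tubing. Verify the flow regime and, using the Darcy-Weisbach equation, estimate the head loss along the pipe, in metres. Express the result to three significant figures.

h_f ≈ 83.2 m

Re = VD/ν = 1.14·0.04510/9.98×10^-4 = 51.5 → laminar (Re < 2300)
f = 64/Re = 1.242
h_f = f(L/D)V²/(2g) = 1.242·(45.6/0.04510)·1.14²/(2·9.81) = 83.20 m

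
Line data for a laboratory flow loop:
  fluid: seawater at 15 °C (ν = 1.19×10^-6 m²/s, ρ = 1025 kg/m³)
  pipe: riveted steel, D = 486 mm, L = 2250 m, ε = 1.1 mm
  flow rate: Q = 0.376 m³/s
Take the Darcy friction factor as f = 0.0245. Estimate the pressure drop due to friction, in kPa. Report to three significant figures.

V = 4Q/(πD²) = 4·0.376/(π·0.486²) = 2.027 m/s
h_f = f(L/D)V²/(2g) = 0.02450·(2250/0.486)·2.027²/(2·9.81) = 23.75 m
Δp = ρg·h_f = 1025·9.81·23.75 = 238.8 kPa

Δp ≈ 239 kPa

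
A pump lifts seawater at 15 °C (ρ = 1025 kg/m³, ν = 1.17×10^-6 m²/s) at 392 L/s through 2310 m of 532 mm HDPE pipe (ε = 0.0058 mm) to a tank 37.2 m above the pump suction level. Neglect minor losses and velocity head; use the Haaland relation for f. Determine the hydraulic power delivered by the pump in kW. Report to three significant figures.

P_hyd ≈ 180 kW

V = 4Q/(πD²) = 1.763 m/s; Re = 8.02×10^5; ε/D = 1.09×10^-5; f = 0.01220
h_f = f(L/D)V²/2g = 8.396 m
Total head H = z + h_f = 37.2 + 8.396 = 45.60 m
P_hyd = ρgQH = 1025·9.81·0.392·45.60 = 179.7 kW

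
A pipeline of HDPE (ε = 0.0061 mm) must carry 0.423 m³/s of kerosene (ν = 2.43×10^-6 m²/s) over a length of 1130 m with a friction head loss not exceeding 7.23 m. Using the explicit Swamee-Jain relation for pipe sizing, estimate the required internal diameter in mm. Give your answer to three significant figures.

Swamee-Jain (Type III): D = 0.66·[ε^1.25·(LQ²/(gh_f))^4.75 + ν·Q^9.4·(L/(gh_f))^5.2]^0.04
LQ²/(gh_f) = 2.851; L/(gh_f) = 15.93
Term 1 = ε^1.25·(…)^4.75 = 4.39×10^-5; Term 2 = ν·Q^9.4·(…)^5.2 = 0.00133
D = 0.66·(4.39×10^-5 + 0.00133)^0.04 = 0.5071 m = 507 mm
Check: V = 2.09 m/s, Re = 4.37×10^5, f = 0.01359, h_f = 6.77 m ≈ 7.23 m ✓

D ≈ 507 mm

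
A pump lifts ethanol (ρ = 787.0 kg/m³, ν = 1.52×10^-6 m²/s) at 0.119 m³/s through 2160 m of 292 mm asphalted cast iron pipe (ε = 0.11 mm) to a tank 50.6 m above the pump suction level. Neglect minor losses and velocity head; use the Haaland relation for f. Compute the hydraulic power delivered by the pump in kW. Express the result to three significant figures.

P_hyd ≈ 65.2 kW

V = 4Q/(πD²) = 1.777 m/s; Re = 3.41×10^5; ε/D = 3.77×10^-4; f = 0.01715
h_f = f(L/D)V²/2g = 20.42 m
Total head H = z + h_f = 50.6 + 20.42 = 71.02 m
P_hyd = ρgQH = 787.0·9.81·0.119·71.02 = 65.25 kW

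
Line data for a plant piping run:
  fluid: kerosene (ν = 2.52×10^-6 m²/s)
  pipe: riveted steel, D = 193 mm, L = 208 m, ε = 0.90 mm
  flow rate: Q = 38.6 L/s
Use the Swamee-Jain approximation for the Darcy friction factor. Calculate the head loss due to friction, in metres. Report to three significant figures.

V = 4Q/(πD²) = 4·0.0386/(π·0.193²) = 1.319 m/s
Re = VD/ν = 1.319·0.193/2.52×10^-6 = 1.01×10^5 → turbulent
ε/D = 0.90/193 = 0.00466
Swamee-Jain: f = 0.03096
h_f = f(L/D)V²/(2g) = 0.03096·(208/0.193)·1.319²/(2·9.81) = 2.961 m

h_f ≈ 2.96 m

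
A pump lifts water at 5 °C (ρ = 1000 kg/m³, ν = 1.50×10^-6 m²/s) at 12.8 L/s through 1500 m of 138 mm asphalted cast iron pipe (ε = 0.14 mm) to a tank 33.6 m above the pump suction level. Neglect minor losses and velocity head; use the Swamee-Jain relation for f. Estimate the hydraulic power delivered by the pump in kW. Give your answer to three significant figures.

V = 4Q/(πD²) = 0.8558 m/s; Re = 7.87×10^4; ε/D = 0.00101; f = 0.02293
h_f = f(L/D)V²/2g = 9.305 m
Total head H = z + h_f = 33.6 + 9.305 = 42.90 m
P_hyd = ρgQH = 1000·9.81·0.0128·42.90 = 5.387 kW

P_hyd ≈ 5.39 kW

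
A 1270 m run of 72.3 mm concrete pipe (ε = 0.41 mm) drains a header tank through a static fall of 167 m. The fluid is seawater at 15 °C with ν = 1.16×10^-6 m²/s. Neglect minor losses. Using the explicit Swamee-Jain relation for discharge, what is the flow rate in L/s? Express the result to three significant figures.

Q ≈ 9.89 L/s

Swamee-Jain (Type II): Q = -0.965·√(gD⁵h_f/L)·ln[ε/(3.7D) + √(3.17ν²L/(gD³h_f))]
√(gD⁵h_f/L) = √(9.81·0.0723⁵·167/1270) = 0.001596
ε/(3.7D) = 0.00153; √(3.17ν²L/(gD³h_f)) = 9.35×10^-5
Q = -0.965·0.001596·ln(0.001626) = 0.009892 m³/s
Check: V = 2.41 m/s, Re = 1.50×10^5, f = 0.03234, h_f = 168 m ≈ 167 m ✓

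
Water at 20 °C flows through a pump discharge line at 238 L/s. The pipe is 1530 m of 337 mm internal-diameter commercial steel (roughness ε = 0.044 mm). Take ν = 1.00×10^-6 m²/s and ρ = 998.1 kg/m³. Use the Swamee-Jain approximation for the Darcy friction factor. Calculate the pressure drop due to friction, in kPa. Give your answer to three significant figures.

Δp ≈ 227 kPa

V = 4Q/(πD²) = 4·0.238/(π·0.337²) = 2.668 m/s
Re = VD/ν = 2.668·0.337/1.00×10^-6 = 8.99×10^5 → turbulent
ε/D = 0.044/337 = 1.31×10^-4
Swamee-Jain: f = 0.01405
h_f = f(L/D)V²/(2g) = 0.01405·(1530/0.337)·2.668²/(2·9.81) = 23.14 m
Δp = ρg·h_f = 998.1·9.81·23.14 = 226.6 kPa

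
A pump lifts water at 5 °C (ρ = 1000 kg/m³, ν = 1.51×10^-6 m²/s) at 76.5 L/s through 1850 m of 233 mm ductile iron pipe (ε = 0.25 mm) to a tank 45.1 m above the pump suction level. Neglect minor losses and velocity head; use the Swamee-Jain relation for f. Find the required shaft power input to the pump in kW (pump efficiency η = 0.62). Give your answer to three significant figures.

V = 4Q/(πD²) = 1.794 m/s; Re = 2.77×10^5; ε/D = 0.00107; f = 0.02112
h_f = f(L/D)V²/2g = 27.51 m
Total head H = z + h_f = 45.1 + 27.51 = 72.61 m
P_hyd = ρgQH = 1000·9.81·0.0765·72.61 = 54.49 kW
P_shaft = P_hyd/η = 54.49/0.62 = 87.89 kW

P_shaft ≈ 87.9 kW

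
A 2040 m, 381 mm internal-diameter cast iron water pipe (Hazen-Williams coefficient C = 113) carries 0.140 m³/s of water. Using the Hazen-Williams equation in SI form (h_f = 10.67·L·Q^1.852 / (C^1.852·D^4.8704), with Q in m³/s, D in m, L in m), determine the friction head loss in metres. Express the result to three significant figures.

h_f ≈ 9.89 m

h_f = 10.67·2040·0.140^1.852 / (113^1.852·0.381^4.8704) = 9.890 m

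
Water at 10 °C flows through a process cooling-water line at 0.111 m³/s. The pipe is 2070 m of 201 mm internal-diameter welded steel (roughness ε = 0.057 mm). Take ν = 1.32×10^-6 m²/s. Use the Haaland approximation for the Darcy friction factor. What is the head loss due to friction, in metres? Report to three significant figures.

V = 4Q/(πD²) = 4·0.111/(π·0.201²) = 3.498 m/s
Re = VD/ν = 3.498·0.201/1.32×10^-6 = 5.33×10^5 → turbulent
ε/D = 0.057/201 = 2.84×10^-4
Haaland: f = 0.01596
h_f = f(L/D)V²/(2g) = 0.01596·(2070/0.201)·3.498²/(2·9.81) = 102.5 m

h_f ≈ 102 m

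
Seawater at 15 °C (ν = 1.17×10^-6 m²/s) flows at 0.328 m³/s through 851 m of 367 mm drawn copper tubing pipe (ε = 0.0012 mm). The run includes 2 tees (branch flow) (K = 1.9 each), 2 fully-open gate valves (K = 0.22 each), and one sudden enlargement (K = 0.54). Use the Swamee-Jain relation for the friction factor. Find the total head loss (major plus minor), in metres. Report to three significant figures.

H_L ≈ 15.7 m

V = 4Q/(πD²) = 3.101 m/s; V²/2g = 0.4900 m
Re = 9.73×10^5, ε/D = 3.27×10^-6 → f = 0.01174 (Swamee-Jain)
Major: h_f = f(L/D)·V²/2g = 0.01174·2319·0.4900 = 13.34 m
Minor: ΣK = 4.78; h_m = ΣK·V²/2g = 2.342 m
Total H_L = 13.34 + 2.342 = 15.68 m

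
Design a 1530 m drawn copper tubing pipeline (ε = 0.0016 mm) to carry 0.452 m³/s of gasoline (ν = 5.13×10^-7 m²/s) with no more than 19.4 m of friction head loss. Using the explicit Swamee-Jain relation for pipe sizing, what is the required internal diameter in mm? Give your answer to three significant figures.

D ≈ 424 mm

Swamee-Jain (Type III): D = 0.66·[ε^1.25·(LQ²/(gh_f))^4.75 + ν·Q^9.4·(L/(gh_f))^5.2]^0.04
LQ²/(gh_f) = 1.642; L/(gh_f) = 8.039
Term 1 = ε^1.25·(…)^4.75 = 6.01×10^-7; Term 2 = ν·Q^9.4·(…)^5.2 = 1.50×10^-5
D = 0.66·(6.01×10^-7 + 1.50×10^-5)^0.04 = 0.4239 m = 424 mm
Check: V = 3.20 m/s, Re = 2.65×10^6, f = 0.01009, h_f = 19.0 m ≈ 19.4 m ✓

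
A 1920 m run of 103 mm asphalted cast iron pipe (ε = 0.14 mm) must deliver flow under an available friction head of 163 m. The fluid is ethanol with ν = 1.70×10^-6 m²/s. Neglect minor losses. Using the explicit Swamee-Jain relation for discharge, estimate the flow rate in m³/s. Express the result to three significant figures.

Swamee-Jain (Type II): Q = -0.965·√(gD⁵h_f/L)·ln[ε/(3.7D) + √(3.17ν²L/(gD³h_f))]
√(gD⁵h_f/L) = √(9.81·0.103⁵·163/1920) = 0.003107
ε/(3.7D) = 3.67×10^-4; √(3.17ν²L/(gD³h_f)) = 1.00×10^-4
Q = -0.965·0.003107·ln(4.677×10^-4) = 0.02299 m³/s
Check: V = 2.76 m/s, Re = 1.67×10^5, f = 0.02272, h_f = 164 m ≈ 163 m ✓

Q ≈ 0.0230 m³/s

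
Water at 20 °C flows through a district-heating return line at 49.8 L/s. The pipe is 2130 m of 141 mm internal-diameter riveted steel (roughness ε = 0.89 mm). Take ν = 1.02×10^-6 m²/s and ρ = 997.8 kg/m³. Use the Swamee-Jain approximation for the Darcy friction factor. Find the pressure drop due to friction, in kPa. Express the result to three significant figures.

Δp ≈ 2520 kPa

V = 4Q/(πD²) = 4·0.0498/(π·0.141²) = 3.189 m/s
Re = VD/ν = 3.189·0.141/1.02×10^-6 = 4.41×10^5 → turbulent
ε/D = 0.89/141 = 0.00631
Swamee-Jain: f = 0.03291
h_f = f(L/D)V²/(2g) = 0.03291·(2130/0.141)·3.189²/(2·9.81) = 257.8 m
Δp = ρg·h_f = 997.8·9.81·257.8 = 2523 kPa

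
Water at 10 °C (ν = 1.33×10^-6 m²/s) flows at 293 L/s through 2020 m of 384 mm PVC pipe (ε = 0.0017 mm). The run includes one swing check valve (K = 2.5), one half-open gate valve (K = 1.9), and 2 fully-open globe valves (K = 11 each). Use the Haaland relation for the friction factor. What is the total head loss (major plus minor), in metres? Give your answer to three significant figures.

H_L ≈ 29.7 m

V = 4Q/(πD²) = 2.530 m/s; V²/2g = 0.3262 m
Re = 7.30×10^5, ε/D = 4.43×10^-6 → f = 0.01228 (Haaland)
Major: h_f = f(L/D)·V²/2g = 0.01228·5260·0.3262 = 21.08 m
Minor: ΣK = 26.4; h_m = ΣK·V²/2g = 8.613 m
Total H_L = 21.08 + 8.613 = 29.69 m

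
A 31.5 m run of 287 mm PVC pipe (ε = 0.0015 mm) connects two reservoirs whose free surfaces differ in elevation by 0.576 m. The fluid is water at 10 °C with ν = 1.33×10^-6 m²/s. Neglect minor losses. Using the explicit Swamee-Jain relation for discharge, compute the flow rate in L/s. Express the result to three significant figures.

Swamee-Jain (Type II): Q = -0.965·√(gD⁵h_f/L)·ln[ε/(3.7D) + √(3.17ν²L/(gD³h_f))]
√(gD⁵h_f/L) = √(9.81·0.287⁵·0.576/31.5) = 0.01869
ε/(3.7D) = 1.41×10^-6; √(3.17ν²L/(gD³h_f)) = 3.64×10^-5
Q = -0.965·0.01869·ln(3.778×10^-5) = 0.1837 m³/s
Check: V = 2.84 m/s, Re = 6.13×10^5, f = 0.01272, h_f = 0.574 m ≈ 0.576 m ✓

Q ≈ 184 L/s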